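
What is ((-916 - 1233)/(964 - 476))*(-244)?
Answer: 2149/2 ≈ 1074.5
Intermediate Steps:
((-916 - 1233)/(964 - 476))*(-244) = -2149/488*(-244) = 2149/2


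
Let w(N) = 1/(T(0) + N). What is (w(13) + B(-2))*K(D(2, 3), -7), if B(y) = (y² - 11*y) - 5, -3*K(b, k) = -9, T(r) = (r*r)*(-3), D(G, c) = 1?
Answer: 822/13 ≈ 63.231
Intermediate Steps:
T(r) = -3*r² (T(r) = r²*(-3) = -3*r²)
K(b, k) = 3 (K(b, k) = -⅓*(-9) = 3)
w(N) = 1/N (w(N) = 1/(-3*0² + N) = 1/(-3*0 + N) = 1/(0 + N) = 1/N)
B(y) = -5 + y² - 11*y
(w(13) + B(-2))*K(D(2, 3), -7) = (1/13 + (-5 + (-2)² - 11*(-2)))*3 = (1/13 + (-5 + 4 + 22))*3 = (1/13 + 21)*3 = (274/13)*3 = 822/13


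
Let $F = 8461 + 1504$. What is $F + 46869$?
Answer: $56834$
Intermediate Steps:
$F = 9965$
$F + 46869 = 9965 + 46869 = 56834$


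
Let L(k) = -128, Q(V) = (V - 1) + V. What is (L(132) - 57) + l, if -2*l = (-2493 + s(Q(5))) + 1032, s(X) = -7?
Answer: 549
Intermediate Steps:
Q(V) = -1 + 2*V (Q(V) = (-1 + V) + V = -1 + 2*V)
l = 734 (l = -((-2493 - 7) + 1032)/2 = -(-2500 + 1032)/2 = -½*(-1468) = 734)
(L(132) - 57) + l = (-128 - 57) + 734 = -185 + 734 = 549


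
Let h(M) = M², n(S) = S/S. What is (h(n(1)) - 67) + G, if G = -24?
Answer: -90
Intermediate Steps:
n(S) = 1
(h(n(1)) - 67) + G = (1² - 67) - 24 = (1 - 67) - 24 = -66 - 24 = -90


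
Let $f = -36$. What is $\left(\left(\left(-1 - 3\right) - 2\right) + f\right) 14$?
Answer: $-588$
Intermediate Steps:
$\left(\left(\left(-1 - 3\right) - 2\right) + f\right) 14 = \left(\left(\left(-1 - 3\right) - 2\right) - 36\right) 14 = \left(\left(-4 - 2\right) - 36\right) 14 = \left(-6 - 36\right) 14 = \left(-42\right) 14 = -588$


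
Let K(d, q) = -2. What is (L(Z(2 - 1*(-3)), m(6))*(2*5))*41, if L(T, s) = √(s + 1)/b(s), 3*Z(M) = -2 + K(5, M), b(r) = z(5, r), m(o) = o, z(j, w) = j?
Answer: 82*√7 ≈ 216.95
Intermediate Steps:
b(r) = 5
Z(M) = -4/3 (Z(M) = (-2 - 2)/3 = (⅓)*(-4) = -4/3)
L(T, s) = √(1 + s)/5 (L(T, s) = √(s + 1)/5 = √(1 + s)*(⅕) = √(1 + s)/5)
(L(Z(2 - 1*(-3)), m(6))*(2*5))*41 = ((√(1 + 6)/5)*(2*5))*41 = ((√7/5)*10)*41 = (2*√7)*41 = 82*√7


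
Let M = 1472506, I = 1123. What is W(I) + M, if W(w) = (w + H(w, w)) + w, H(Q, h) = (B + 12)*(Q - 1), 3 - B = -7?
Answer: 1499436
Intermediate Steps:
B = 10 (B = 3 - 1*(-7) = 3 + 7 = 10)
H(Q, h) = -22 + 22*Q (H(Q, h) = (10 + 12)*(Q - 1) = 22*(-1 + Q) = -22 + 22*Q)
W(w) = -22 + 24*w (W(w) = (w + (-22 + 22*w)) + w = (-22 + 23*w) + w = -22 + 24*w)
W(I) + M = (-22 + 24*1123) + 1472506 = (-22 + 26952) + 1472506 = 26930 + 1472506 = 1499436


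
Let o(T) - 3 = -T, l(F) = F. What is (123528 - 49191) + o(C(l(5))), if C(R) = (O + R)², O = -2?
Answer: 74331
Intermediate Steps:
C(R) = (-2 + R)²
o(T) = 3 - T
(123528 - 49191) + o(C(l(5))) = (123528 - 49191) + (3 - (-2 + 5)²) = 74337 + (3 - 1*3²) = 74337 + (3 - 1*9) = 74337 + (3 - 9) = 74337 - 6 = 74331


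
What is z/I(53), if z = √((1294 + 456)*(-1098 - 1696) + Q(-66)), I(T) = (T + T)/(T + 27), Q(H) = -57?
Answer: 40*I*√4889557/53 ≈ 1668.9*I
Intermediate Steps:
I(T) = 2*T/(27 + T) (I(T) = (2*T)/(27 + T) = 2*T/(27 + T))
z = I*√4889557 (z = √((1294 + 456)*(-1098 - 1696) - 57) = √(1750*(-2794) - 57) = √(-4889500 - 57) = √(-4889557) = I*√4889557 ≈ 2211.2*I)
z/I(53) = (I*√4889557)/((2*53/(27 + 53))) = (I*√4889557)/((2*53/80)) = (I*√4889557)/((2*53*(1/80))) = (I*√4889557)/(53/40) = (I*√4889557)*(40/53) = 40*I*√4889557/53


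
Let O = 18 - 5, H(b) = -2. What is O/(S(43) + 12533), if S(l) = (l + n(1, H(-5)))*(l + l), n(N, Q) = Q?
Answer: 13/16059 ≈ 0.00080951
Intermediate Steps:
O = 13
S(l) = 2*l*(-2 + l) (S(l) = (l - 2)*(l + l) = (-2 + l)*(2*l) = 2*l*(-2 + l))
O/(S(43) + 12533) = 13/(2*43*(-2 + 43) + 12533) = 13/(2*43*41 + 12533) = 13/(3526 + 12533) = 13/16059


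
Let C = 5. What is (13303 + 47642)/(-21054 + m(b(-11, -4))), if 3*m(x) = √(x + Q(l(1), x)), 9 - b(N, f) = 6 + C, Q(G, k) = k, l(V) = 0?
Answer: -5774112135/1994719124 - 182835*I/1994719124 ≈ -2.8947 - 9.1659e-5*I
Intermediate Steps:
b(N, f) = -2 (b(N, f) = 9 - (6 + 5) = 9 - 1*11 = 9 - 11 = -2)
m(x) = √2*√x/3 (m(x) = √(x + x)/3 = √(2*x)/3 = (√2*√x)/3 = √2*√x/3)
(13303 + 47642)/(-21054 + m(b(-11, -4))) = (13303 + 47642)/(-21054 + √2*√(-2)/3) = 60945/(-21054 + √2*(I*√2)/3) = 60945/(-21054 + 2*I/3) = 60945*(9*(-21054 - 2*I/3)/3989438248) = 548505*(-21054 - 2*I/3)/3989438248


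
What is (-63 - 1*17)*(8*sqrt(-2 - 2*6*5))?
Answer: -640*I*sqrt(62) ≈ -5039.4*I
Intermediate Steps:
(-63 - 1*17)*(8*sqrt(-2 - 2*6*5)) = (-63 - 17)*(8*sqrt(-2 - 12*5)) = -640*sqrt(-2 - 60) = -640*sqrt(-62) = -640*I*sqrt(62)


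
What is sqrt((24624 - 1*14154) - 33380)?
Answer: I*sqrt(22910) ≈ 151.36*I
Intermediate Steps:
sqrt((24624 - 1*14154) - 33380) = sqrt((24624 - 14154) - 33380) = sqrt(10470 - 33380) = sqrt(-22910) = I*sqrt(22910)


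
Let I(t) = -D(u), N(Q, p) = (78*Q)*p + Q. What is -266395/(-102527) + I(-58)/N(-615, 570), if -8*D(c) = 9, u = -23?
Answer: 19424468168219/7475862833080 ≈ 2.5983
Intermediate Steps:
N(Q, p) = Q + 78*Q*p (N(Q, p) = 78*Q*p + Q = Q + 78*Q*p)
D(c) = -9/8 (D(c) = -⅛*9 = -9/8)
I(t) = 9/8 (I(t) = -1*(-9/8) = 9/8)
-266395/(-102527) + I(-58)/N(-615, 570) = -266395/(-102527) + 9/(8*((-615*(1 + 78*570)))) = -266395*(-1/102527) + 9/(8*((-615*(1 + 44460)))) = 266395/102527 + 9/(8*((-615*44461))) = 266395/102527 + (9/8)/(-27343515) = 266395/102527 + (9/8)*(-1/27343515) = 266395/102527 - 3/72916040 = 19424468168219/7475862833080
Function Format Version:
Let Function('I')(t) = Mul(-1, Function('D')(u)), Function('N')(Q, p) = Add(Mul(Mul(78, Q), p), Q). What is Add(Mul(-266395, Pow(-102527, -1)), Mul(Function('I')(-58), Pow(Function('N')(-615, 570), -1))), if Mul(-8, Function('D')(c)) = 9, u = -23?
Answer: Rational(19424468168219, 7475862833080) ≈ 2.5983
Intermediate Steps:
Function('N')(Q, p) = Add(Q, Mul(78, Q, p)) (Function('N')(Q, p) = Add(Mul(78, Q, p), Q) = Add(Q, Mul(78, Q, p)))
Function('D')(c) = Rational(-9, 8) (Function('D')(c) = Mul(Rational(-1, 8), 9) = Rational(-9, 8))
Function('I')(t) = Rational(9, 8) (Function('I')(t) = Mul(-1, Rational(-9, 8)) = Rational(9, 8))
Add(Mul(-266395, Pow(-102527, -1)), Mul(Function('I')(-58), Pow(Function('N')(-615, 570), -1))) = Add(Mul(-266395, Pow(-102527, -1)), Mul(Rational(9, 8), Pow(Mul(-615, Add(1, Mul(78, 570))), -1))) = Add(Mul(-266395, Rational(-1, 102527)), Mul(Rational(9, 8), Pow(Mul(-615, Add(1, 44460)), -1))) = Add(Rational(266395, 102527), Mul(Rational(9, 8), Pow(Mul(-615, 44461), -1))) = Add(Rational(266395, 102527), Mul(Rational(9, 8), Pow(-27343515, -1))) = Add(Rational(266395, 102527), Mul(Rational(9, 8), Rational(-1, 27343515))) = Add(Rational(266395, 102527), Rational(-3, 72916040)) = Rational(19424468168219, 7475862833080)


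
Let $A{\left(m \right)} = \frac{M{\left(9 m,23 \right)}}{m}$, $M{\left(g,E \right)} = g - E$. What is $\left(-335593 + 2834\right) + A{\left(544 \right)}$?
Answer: $- \frac{181016023}{544} \approx -3.3275 \cdot 10^{5}$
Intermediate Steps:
$A{\left(m \right)} = \frac{-23 + 9 m}{m}$ ($A{\left(m \right)} = \frac{9 m - 23}{m} = \frac{-23 + 9 m}{m}$)
$\left(-335593 + 2834\right) + A{\left(544 \right)} = \left(-335593 + 2834\right) + \left(9 - \frac{23}{544}\right) = -332759 + \left(9 - \frac{23}{544}\right) = -332759 + \frac{4873}{544} = - \frac{181016023}{544}$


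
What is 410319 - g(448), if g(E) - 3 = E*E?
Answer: 209612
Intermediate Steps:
g(E) = 3 + E² (g(E) = 3 + E*E = 3 + E²)
410319 - g(448) = 410319 - (3 + 448²) = 410319 - (3 + 200704) = 410319 - 1*200707 = 410319 - 200707 = 209612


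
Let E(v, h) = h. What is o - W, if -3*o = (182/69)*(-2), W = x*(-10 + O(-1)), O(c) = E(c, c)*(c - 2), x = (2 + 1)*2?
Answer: 9058/207 ≈ 43.758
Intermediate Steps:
x = 6 (x = 3*2 = 6)
O(c) = c*(-2 + c) (O(c) = c*(c - 2) = c*(-2 + c))
W = -42 (W = 6*(-10 - (-2 - 1)) = 6*(-10 - 1*(-3)) = 6*(-10 + 3) = 6*(-7) = -42)
o = 364/207 (o = -182/69*(-2)/3 = -182*(1/69)*(-2)/3 = -182*(-2)/207 = -⅓*(-364/69) = 364/207 ≈ 1.7585)
o - W = 364/207 - 1*(-42) = 364/207 + 42 = 9058/207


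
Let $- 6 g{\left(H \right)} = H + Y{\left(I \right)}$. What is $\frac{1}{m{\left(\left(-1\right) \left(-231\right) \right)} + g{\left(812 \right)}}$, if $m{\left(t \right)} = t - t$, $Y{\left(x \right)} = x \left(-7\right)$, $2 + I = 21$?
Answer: $- \frac{6}{679} \approx -0.0088365$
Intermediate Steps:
$I = 19$ ($I = -2 + 21 = 19$)
$Y{\left(x \right)} = - 7 x$
$m{\left(t \right)} = 0$
$g{\left(H \right)} = \frac{133}{6} - \frac{H}{6}$ ($g{\left(H \right)} = - \frac{H - 133}{6} = - \frac{-133 + H}{6} = \frac{133}{6} - \frac{H}{6}$)
$\frac{1}{m{\left(\left(-1\right) \left(-231\right) \right)} + g{\left(812 \right)}} = \frac{1}{0 + \left(\frac{133}{6} - \frac{406}{3}\right)} = \frac{1}{0 - \frac{679}{6}} = \frac{1}{- \frac{679}{6}} = - \frac{6}{679}$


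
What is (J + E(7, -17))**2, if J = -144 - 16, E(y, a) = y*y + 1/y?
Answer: 602176/49 ≈ 12289.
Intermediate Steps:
E(y, a) = 1/y + y**2 (E(y, a) = y**2 + 1/y = 1/y + y**2)
J = -160
(J + E(7, -17))**2 = (-160 + (1 + 7**3)/7)**2 = (-160 + (1 + 343)/7)**2 = (-160 + (1/7)*344)**2 = (-160 + 344/7)**2 = (-776/7)**2 = 602176/49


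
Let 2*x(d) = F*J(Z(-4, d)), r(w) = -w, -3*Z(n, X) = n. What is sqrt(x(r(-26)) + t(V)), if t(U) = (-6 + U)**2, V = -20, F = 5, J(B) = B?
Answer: sqrt(6114)/3 ≈ 26.064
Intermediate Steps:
Z(n, X) = -n/3
x(d) = 10/3 (x(d) = (5*(-1/3*(-4)))/2 = (5*(4/3))/2 = (1/2)*(20/3) = 10/3)
sqrt(x(r(-26)) + t(V)) = sqrt(10/3 + (-6 - 20)**2) = sqrt(10/3 + (-26)**2) = sqrt(10/3 + 676) = sqrt(2038/3) = sqrt(6114)/3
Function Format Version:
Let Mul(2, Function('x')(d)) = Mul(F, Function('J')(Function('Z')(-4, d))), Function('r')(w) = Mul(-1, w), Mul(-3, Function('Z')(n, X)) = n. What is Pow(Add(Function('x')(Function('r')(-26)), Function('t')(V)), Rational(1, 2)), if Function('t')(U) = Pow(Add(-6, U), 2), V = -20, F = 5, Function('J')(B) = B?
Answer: Mul(Rational(1, 3), Pow(6114, Rational(1, 2))) ≈ 26.064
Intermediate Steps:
Function('Z')(n, X) = Mul(Rational(-1, 3), n)
Function('x')(d) = Rational(10, 3) (Function('x')(d) = Mul(Rational(1, 2), Mul(5, Mul(Rational(-1, 3), -4))) = Mul(Rational(1, 2), Mul(5, Rational(4, 3))) = Mul(Rational(1, 2), Rational(20, 3)) = Rational(10, 3))
Pow(Add(Function('x')(Function('r')(-26)), Function('t')(V)), Rational(1, 2)) = Pow(Add(Rational(10, 3), Pow(Add(-6, -20), 2)), Rational(1, 2)) = Pow(Add(Rational(10, 3), Pow(-26, 2)), Rational(1, 2)) = Pow(Add(Rational(10, 3), 676), Rational(1, 2)) = Pow(Rational(2038, 3), Rational(1, 2)) = Mul(Rational(1, 3), Pow(6114, Rational(1, 2)))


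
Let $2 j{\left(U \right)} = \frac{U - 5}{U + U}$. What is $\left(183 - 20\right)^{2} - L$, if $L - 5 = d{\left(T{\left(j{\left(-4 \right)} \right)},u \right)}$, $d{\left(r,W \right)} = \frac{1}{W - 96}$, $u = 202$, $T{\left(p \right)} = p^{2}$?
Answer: $\frac{2815783}{106} \approx 26564.0$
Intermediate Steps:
$j{\left(U \right)} = \frac{-5 + U}{4 U}$ ($j{\left(U \right)} = \frac{\left(U - 5\right) \frac{1}{U + U}}{2} = \frac{\left(-5 + U\right) \frac{1}{2 U}}{2} = \frac{\frac{1}{2} \frac{1}{U} \left(-5 + U\right)}{2} = \frac{-5 + U}{4 U}$)
$d{\left(r,W \right)} = \frac{1}{-96 + W}$
$L = \frac{531}{106}$ ($L = 5 + \frac{1}{-96 + 202} = 5 + \frac{1}{106} = \frac{531}{106} \approx 5.0094$)
$\left(183 - 20\right)^{2} - L = \left(183 - 20\right)^{2} - \frac{531}{106} = 163^{2} - \frac{531}{106} = 26569 - \frac{531}{106} = \frac{2815783}{106}$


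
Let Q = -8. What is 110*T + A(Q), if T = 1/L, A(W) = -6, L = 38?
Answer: -59/19 ≈ -3.1053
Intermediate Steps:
T = 1/38 ≈ 0.026316
110*T + A(Q) = 110*(1/38) - 6 = 55/19 - 6 = -59/19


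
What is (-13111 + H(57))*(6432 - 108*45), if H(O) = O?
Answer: -20520888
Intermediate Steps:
(-13111 + H(57))*(6432 - 108*45) = (-13111 + 57)*(6432 - 108*45) = -13054*(6432 - 4860) = -13054*1572 = -20520888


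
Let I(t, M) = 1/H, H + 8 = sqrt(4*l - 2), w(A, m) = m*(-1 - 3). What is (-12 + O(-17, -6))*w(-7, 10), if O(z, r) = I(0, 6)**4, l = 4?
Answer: 37495166/78125 - 1248*sqrt(14)/78125 ≈ 479.88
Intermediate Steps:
w(A, m) = -4*m (w(A, m) = m*(-4) = -4*m)
H = -8 + sqrt(14) (H = -8 + sqrt(4*4 - 2) = -8 + sqrt(16 - 2) = -8 + sqrt(14) ≈ -4.2583)
I(t, M) = 1/(-8 + sqrt(14))
O(z, r) = (-4/25 - sqrt(14)/50)**4
(-12 + O(-17, -6))*w(-7, 10) = (-12 + (8 - sqrt(14))**(-4))*(-4*10) = (-12 + (8 - sqrt(14))**(-4))*(-40) = 480 - 40/(8 - sqrt(14))**4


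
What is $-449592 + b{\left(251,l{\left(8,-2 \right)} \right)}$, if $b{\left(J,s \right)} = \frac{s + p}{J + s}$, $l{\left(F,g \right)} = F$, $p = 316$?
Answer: $- \frac{116444004}{259} \approx -4.4959 \cdot 10^{5}$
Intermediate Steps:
$b{\left(J,s \right)} = \frac{316 + s}{J + s}$ ($b{\left(J,s \right)} = \frac{s + 316}{J + s} = \frac{316 + s}{J + s}$)
$-449592 + b{\left(251,l{\left(8,-2 \right)} \right)} = -449592 + \frac{316 + 8}{251 + 8} = -449592 + \frac{1}{259} \cdot 324 = -449592 + \frac{324}{259} = - \frac{116444004}{259}$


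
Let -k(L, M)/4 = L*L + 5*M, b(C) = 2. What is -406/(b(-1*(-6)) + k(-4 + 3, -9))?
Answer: -203/89 ≈ -2.2809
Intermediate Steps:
k(L, M) = -20*M - 4*L**2 (k(L, M) = -4*(L*L + 5*M) = -4*(L**2 + 5*M) = -20*M - 4*L**2)
-406/(b(-1*(-6)) + k(-4 + 3, -9)) = -406/(2 + (-20*(-9) - 4*(-4 + 3)**2)) = -406/(2 + (180 - 4*(-1)**2)) = -406/(2 + (180 - 4*1)) = -406/(2 + (180 - 4)) = -406/(2 + 176) = -406/178 = -406*1/178 = -203/89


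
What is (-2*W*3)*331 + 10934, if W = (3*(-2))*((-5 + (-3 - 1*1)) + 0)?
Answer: -96310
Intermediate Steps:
W = 54 (W = -6*((-5 + (-3 - 1)) + 0) = -6*((-5 - 4) + 0) = -6*(-9 + 0) = -6*(-9) = 54)
(-2*W*3)*331 + 10934 = (-2*54*3)*331 + 10934 = -108*3*331 + 10934 = -324*331 + 10934 = -107244 + 10934 = -96310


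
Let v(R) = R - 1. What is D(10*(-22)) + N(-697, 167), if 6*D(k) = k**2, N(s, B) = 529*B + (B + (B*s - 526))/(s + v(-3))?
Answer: 203099803/2103 ≈ 96576.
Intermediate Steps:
v(R) = -1 + R
N(s, B) = 529*B + (-526 + B + B*s)/(-4 + s) (N(s, B) = 529*B + (B + (B*s - 526))/(s + (-1 - 3)) = 529*B + (B + (-526 + B*s))/(s - 4) = 529*B + (-526 + B + B*s)/(-4 + s))
D(k) = k**2/6
D(10*(-22)) + N(-697, 167) = (10*(-22))**2/6 + (-526 - 2115*167 + 530*167*(-697))/(-4 - 697) = (1/6)*(-220)**2 + (-526 - 353205 - 61691470)/(-701) = (1/6)*48400 - 1/701*(-62045201) = 24200/3 + 62045201/701 = 203099803/2103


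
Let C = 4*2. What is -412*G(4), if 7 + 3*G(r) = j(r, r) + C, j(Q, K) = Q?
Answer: -2060/3 ≈ -686.67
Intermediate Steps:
C = 8
G(r) = 1/3 + r/3 (G(r) = -7/3 + (r + 8)/3 = -7/3 + (8 + r)/3 = -7/3 + (8/3 + r/3) = 1/3 + r/3)
-412*G(4) = -412*(1/3 + (1/3)*4) = -412*(1/3 + 4/3) = -412*5/3 = -2060/3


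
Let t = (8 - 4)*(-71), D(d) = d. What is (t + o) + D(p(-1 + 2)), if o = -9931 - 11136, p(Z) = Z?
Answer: -21350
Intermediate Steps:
t = -284 (t = 4*(-71) = -284)
o = -21067
(t + o) + D(p(-1 + 2)) = (-284 - 21067) + (-1 + 2) = -21351 + 1 = -21350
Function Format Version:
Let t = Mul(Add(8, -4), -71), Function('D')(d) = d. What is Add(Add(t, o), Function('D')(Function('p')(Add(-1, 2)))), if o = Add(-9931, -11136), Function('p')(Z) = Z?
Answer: -21350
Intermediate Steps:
t = -284 (t = Mul(4, -71) = -284)
o = -21067
Add(Add(t, o), Function('D')(Function('p')(Add(-1, 2)))) = Add(Add(-284, -21067), Add(-1, 2)) = Add(-21351, 1) = -21350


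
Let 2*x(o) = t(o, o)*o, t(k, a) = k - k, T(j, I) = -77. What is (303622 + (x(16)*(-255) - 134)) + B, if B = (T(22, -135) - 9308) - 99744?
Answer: 194359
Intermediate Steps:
t(k, a) = 0
x(o) = 0 (x(o) = (0*o)/2 = (½)*0 = 0)
B = -109129 (B = (-77 - 9308) - 99744 = -9385 - 99744 = -109129)
(303622 + (x(16)*(-255) - 134)) + B = (303622 + (0*(-255) - 134)) - 109129 = (303622 + (0 - 134)) - 109129 = (303622 - 134) - 109129 = 303488 - 109129 = 194359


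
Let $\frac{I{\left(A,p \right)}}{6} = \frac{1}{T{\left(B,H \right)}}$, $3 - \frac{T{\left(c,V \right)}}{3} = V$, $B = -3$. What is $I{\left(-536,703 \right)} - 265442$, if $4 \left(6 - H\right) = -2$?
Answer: $- \frac{1858098}{7} \approx -2.6544 \cdot 10^{5}$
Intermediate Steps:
$H = \frac{13}{2}$ ($H = 6 - - \frac{1}{2} = 6 + \frac{1}{2} = \frac{13}{2} \approx 6.5$)
$T{\left(c,V \right)} = 9 - 3 V$
$I{\left(A,p \right)} = - \frac{4}{7}$ ($I{\left(A,p \right)} = \frac{6}{9 - \frac{39}{2}} = \frac{6}{- \frac{21}{2}} = 6 \left(- \frac{2}{21}\right) = - \frac{4}{7}$)
$I{\left(-536,703 \right)} - 265442 = - \frac{4}{7} - 265442 = - \frac{1858098}{7}$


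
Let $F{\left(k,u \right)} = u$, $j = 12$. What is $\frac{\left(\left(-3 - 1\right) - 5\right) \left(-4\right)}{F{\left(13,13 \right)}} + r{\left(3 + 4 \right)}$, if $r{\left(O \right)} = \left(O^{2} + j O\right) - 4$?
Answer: $\frac{1713}{13} \approx 131.77$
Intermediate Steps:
$r{\left(O \right)} = -4 + O^{2} + 12 O$ ($r{\left(O \right)} = \left(O^{2} + 12 O\right) - 4 = -4 + O^{2} + 12 O$)
$\frac{\left(\left(-3 - 1\right) - 5\right) \left(-4\right)}{F{\left(13,13 \right)}} + r{\left(3 + 4 \right)} = \frac{\left(\left(-3 - 1\right) - 5\right) \left(-4\right)}{13} + \left(-4 + \left(3 + 4\right)^{2} + 12 \left(3 + 4\right)\right) = \left(-4 - 5\right) \left(-4\right) \frac{1}{13} + \left(-4 + 7^{2} + 12 \cdot 7\right) = \left(-9\right) \left(-4\right) \frac{1}{13} + \left(-4 + 49 + 84\right) = 36 \cdot \frac{1}{13} + 129 = \frac{36}{13} + 129 = \frac{1713}{13}$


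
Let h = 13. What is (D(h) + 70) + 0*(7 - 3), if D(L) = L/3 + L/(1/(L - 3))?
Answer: 613/3 ≈ 204.33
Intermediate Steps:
D(L) = L/3 + L*(-3 + L) (D(L) = L*(1/3) + L/(1/(-3 + L)) = L/3 + L*(-3 + L))
(D(h) + 70) + 0*(7 - 3) = ((1/3)*13*(-8 + 3*13) + 70) + 0*(7 - 3) = ((1/3)*13*(-8 + 39) + 70) + 0*4 = ((1/3)*13*31 + 70) + 0 = (403/3 + 70) + 0 = 613/3 + 0 = 613/3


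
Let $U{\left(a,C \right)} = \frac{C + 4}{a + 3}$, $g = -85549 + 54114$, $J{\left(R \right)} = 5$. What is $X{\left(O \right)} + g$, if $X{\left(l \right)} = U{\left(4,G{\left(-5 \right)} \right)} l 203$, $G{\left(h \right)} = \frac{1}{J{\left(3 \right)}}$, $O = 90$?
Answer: $-20473$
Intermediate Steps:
$g = -31435$
$G{\left(h \right)} = \frac{1}{5}$
$U{\left(a,C \right)} = \frac{4 + C}{3 + a}$
$X{\left(l \right)} = \frac{609 l}{5}$ ($X{\left(l \right)} = \frac{4 + \frac{1}{5}}{3 + 4} l 203 = \frac{1}{7} \cdot \frac{21}{5} l 203 = \frac{3 l}{5} \cdot 203 = \frac{609 l}{5}$)
$X{\left(O \right)} + g = \frac{609}{5} \cdot 90 - 31435 = 10962 - 31435 = -20473$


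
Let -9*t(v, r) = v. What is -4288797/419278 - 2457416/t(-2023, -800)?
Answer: -9281740427163/848199394 ≈ -10943.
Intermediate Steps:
t(v, r) = -v/9
-4288797/419278 - 2457416/t(-2023, -800) = -4288797/419278 - 2457416/((-1/9*(-2023))) = -4288797*1/419278 - 2457416/2023/9 = -4288797/419278 - 2457416*9/2023 = -4288797/419278 - 22116744/2023 = -9281740427163/848199394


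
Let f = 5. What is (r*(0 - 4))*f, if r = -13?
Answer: 260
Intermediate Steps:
(r*(0 - 4))*f = -13*(0 - 4)*5 = -13*(-4)*5 = 52*5 = 260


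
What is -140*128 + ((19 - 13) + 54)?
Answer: -17860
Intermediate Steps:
-140*128 + ((19 - 13) + 54) = -17920 + (6 + 54) = -17920 + 60 = -17860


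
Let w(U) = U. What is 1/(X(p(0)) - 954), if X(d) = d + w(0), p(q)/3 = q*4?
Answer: -1/954 ≈ -0.0010482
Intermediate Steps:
p(q) = 12*q (p(q) = 3*(q*4) = 3*(4*q) = 12*q)
X(d) = d (X(d) = d + 0 = d)
1/(X(p(0)) - 954) = 1/(12*0 - 954) = 1/(0 - 954) = 1/(-954) = -1/954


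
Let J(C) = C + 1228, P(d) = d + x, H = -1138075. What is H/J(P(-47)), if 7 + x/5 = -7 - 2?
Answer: -1138075/1101 ≈ -1033.7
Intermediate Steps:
x = -80 (x = -35 + 5*(-7 - 2) = -35 + 5*(-9) = -35 - 45 = -80)
P(d) = -80 + d (P(d) = d - 80 = -80 + d)
J(C) = 1228 + C
H/J(P(-47)) = -1138075/(1228 + (-80 - 47)) = -1138075/(1228 - 127) = -1138075/1101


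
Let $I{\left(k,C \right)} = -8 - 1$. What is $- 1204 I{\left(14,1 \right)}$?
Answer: $10836$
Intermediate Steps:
$I{\left(k,C \right)} = -9$ ($I{\left(k,C \right)} = -8 - 1 = -9$)
$- 1204 I{\left(14,1 \right)} = \left(-1204\right) \left(-9\right) = 10836$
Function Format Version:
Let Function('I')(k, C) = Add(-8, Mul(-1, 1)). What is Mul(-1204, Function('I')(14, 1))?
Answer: 10836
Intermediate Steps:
Function('I')(k, C) = -9 (Function('I')(k, C) = Add(-8, -1) = -9)
Mul(-1204, Function('I')(14, 1)) = Mul(-1204, -9) = 10836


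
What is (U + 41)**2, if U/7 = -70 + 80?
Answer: 12321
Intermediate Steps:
U = 70 (U = 7*(-70 + 80) = 7*10 = 70)
(U + 41)**2 = (70 + 41)**2 = 111**2 = 12321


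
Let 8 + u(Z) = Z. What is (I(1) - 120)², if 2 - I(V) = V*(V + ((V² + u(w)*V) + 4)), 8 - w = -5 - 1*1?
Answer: 16900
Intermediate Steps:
w = 14 (w = 8 - (-5 - 1*1) = 8 - (-5 - 1) = 8 - 1*(-6) = 8 + 6 = 14)
u(Z) = -8 + Z
I(V) = 2 - V*(4 + V² + 7*V) (I(V) = 2 - V*(V + ((V² + (-8 + 14)*V) + 4)) = 2 - V*(V + ((V² + 6*V) + 4)) = 2 - V*(V + (4 + V² + 6*V)) = 2 - V*(4 + V² + 7*V))
(I(1) - 120)² = ((2 - 1*1³ - 7*1² - 4*1) - 120)² = ((2 - 1*1 - 7*1 - 4) - 120)² = ((2 - 1 - 7 - 4) - 120)² = (-10 - 120)² = (-130)² = 16900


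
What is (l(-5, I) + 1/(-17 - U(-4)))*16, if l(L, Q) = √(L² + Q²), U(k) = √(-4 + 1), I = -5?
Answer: -68/73 + 80*√2 + 4*I*√3/73 ≈ 112.21 + 0.094907*I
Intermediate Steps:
U(k) = I*√3 (U(k) = √(-3) = I*√3)
(l(-5, I) + 1/(-17 - U(-4)))*16 = (√((-5)² + (-5)²) + 1/(-17 - I*√3))*16 = (√(25 + 25) + 1/(-17 - I*√3))*16 = (√50 + 1/(-17 - I*√3))*16 = (5*√2 + 1/(-17 - I*√3))*16 = (1/(-17 - I*√3) + 5*√2)*16 = 16/(-17 - I*√3) + 80*√2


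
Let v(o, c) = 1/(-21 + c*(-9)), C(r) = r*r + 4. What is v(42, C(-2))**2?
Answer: 1/8649 ≈ 0.00011562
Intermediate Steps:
C(r) = 4 + r**2 (C(r) = r**2 + 4 = 4 + r**2)
v(o, c) = 1/(-21 - 9*c)
v(42, C(-2))**2 = (-1/(21 + 9*(4 + (-2)**2)))**2 = (-1/(21 + 9*(4 + 4)))**2 = (-1/(21 + 9*8))**2 = (-1/(21 + 72))**2 = (-1/93)**2 = 1/8649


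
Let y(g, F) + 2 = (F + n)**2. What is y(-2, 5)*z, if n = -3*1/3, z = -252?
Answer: -3528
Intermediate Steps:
n = -1 (n = -3*1/3 = -1)
y(g, F) = -2 + (-1 + F)**2 (y(g, F) = -2 + (F - 1)**2 = -2 + (-1 + F)**2)
y(-2, 5)*z = (-2 + (-1 + 5)**2)*(-252) = (-2 + 4**2)*(-252) = (-2 + 16)*(-252) = 14*(-252) = -3528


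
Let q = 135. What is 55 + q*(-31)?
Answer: -4130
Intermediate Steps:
55 + q*(-31) = 55 + 135*(-31) = 55 - 4185 = -4130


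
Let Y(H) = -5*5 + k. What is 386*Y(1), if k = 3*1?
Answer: -8492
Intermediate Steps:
k = 3
Y(H) = -22 (Y(H) = -5*5 + 3 = -25 + 3 = -22)
386*Y(1) = 386*(-22) = -8492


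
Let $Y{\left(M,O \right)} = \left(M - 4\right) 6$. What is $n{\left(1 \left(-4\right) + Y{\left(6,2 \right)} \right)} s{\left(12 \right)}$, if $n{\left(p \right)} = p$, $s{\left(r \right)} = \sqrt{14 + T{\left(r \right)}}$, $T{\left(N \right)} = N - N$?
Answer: $8 \sqrt{14} \approx 29.933$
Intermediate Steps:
$T{\left(N \right)} = 0$
$Y{\left(M,O \right)} = -24 + 6 M$ ($Y{\left(M,O \right)} = \left(-4 + M\right) 6 = -24 + 6 M$)
$s{\left(r \right)} = \sqrt{14}$ ($s{\left(r \right)} = \sqrt{14 + 0} = \sqrt{14}$)
$n{\left(1 \left(-4\right) + Y{\left(6,2 \right)} \right)} s{\left(12 \right)} = \left(1 \left(-4\right) + \left(-24 + 6 \cdot 6\right)\right) \sqrt{14} = \left(-4 + \left(-24 + 36\right)\right) \sqrt{14} = \left(-4 + 12\right) \sqrt{14} = 8 \sqrt{14}$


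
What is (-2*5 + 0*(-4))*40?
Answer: -400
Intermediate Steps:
(-2*5 + 0*(-4))*40 = (-10 + 0)*40 = -10*40 = -400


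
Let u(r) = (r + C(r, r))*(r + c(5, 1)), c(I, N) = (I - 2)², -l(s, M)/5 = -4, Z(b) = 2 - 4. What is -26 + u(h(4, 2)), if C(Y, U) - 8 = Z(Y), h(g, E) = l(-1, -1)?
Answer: 728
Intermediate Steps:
Z(b) = -2
l(s, M) = 20 (l(s, M) = -5*(-4) = 20)
h(g, E) = 20
c(I, N) = (-2 + I)²
C(Y, U) = 6 (C(Y, U) = 8 - 2 = 6)
u(r) = (6 + r)*(9 + r) (u(r) = (r + 6)*(r + (-2 + 5)²) = (6 + r)*(r + 3²) = (6 + r)*(r + 9) = (6 + r)*(9 + r))
-26 + u(h(4, 2)) = -26 + (54 + 20² + 15*20) = -26 + (54 + 400 + 300) = -26 + 754 = 728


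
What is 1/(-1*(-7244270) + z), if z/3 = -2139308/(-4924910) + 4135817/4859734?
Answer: 11966876286970/86691329026899650213 ≈ 1.3804e-7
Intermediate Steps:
z = 46147491488313/11966876286970 (z = 3*(-2139308/(-4924910) + 4135817/4859734) = 3*(-2139308*(-1/4924910) + 4135817*(1/4859734)) = 3*(1069654/2462455 + 4135817/4859734) = 3*(15382497162771/11966876286970) = 46147491488313/11966876286970 ≈ 3.8563)
1/(-1*(-7244270) + z) = 1/(-1*(-7244270) + 46147491488313/11966876286970) = 1/(7244270 + 46147491488313/11966876286970) = 1/(86691329026899650213/11966876286970) = 11966876286970/86691329026899650213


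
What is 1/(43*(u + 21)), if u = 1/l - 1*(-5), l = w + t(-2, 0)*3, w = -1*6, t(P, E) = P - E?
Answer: 12/13373 ≈ 0.00089733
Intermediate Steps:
w = -6
l = -12 (l = -6 + (-2 - 1*0)*3 = -6 + (-2 + 0)*3 = -6 - 2*3 = -6 - 6 = -12)
u = 59/12 (u = 1/(-12) - 1*(-5) = -1/12 + 5 = 59/12 ≈ 4.9167)
1/(43*(u + 21)) = 1/(43*(59/12 + 21)) = 1/(43*(311/12)) = 1/(13373/12) = 12/13373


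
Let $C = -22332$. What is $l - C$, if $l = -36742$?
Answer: $-14410$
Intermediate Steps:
$l - C = -36742 - -22332 = -36742 + 22332 = -14410$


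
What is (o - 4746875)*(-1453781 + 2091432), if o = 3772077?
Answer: -621580919498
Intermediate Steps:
(o - 4746875)*(-1453781 + 2091432) = (3772077 - 4746875)*(-1453781 + 2091432) = -974798*637651 = -621580919498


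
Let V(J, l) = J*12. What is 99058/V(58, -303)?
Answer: 49529/348 ≈ 142.32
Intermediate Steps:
V(J, l) = 12*J
99058/V(58, -303) = 99058/((12*58)) = 99058/696 = 99058*(1/696) = 49529/348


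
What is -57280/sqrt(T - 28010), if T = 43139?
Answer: -57280/123 ≈ -465.69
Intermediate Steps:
-57280/sqrt(T - 28010) = -57280/sqrt(43139 - 28010) = -57280/(sqrt(15129)) = -57280/123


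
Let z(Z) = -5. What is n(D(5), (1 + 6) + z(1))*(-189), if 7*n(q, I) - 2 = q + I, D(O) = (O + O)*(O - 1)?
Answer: -1188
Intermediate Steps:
D(O) = 2*O*(-1 + O) (D(O) = (2*O)*(-1 + O) = 2*O*(-1 + O))
n(q, I) = 2/7 + I/7 + q/7 (n(q, I) = 2/7 + (q + I)/7 = 2/7 + (I + q)/7 = 2/7 + (I/7 + q/7) = 2/7 + I/7 + q/7)
n(D(5), (1 + 6) + z(1))*(-189) = (2/7 + ((1 + 6) - 5)/7 + (2*5*(-1 + 5))/7)*(-189) = (2/7 + (7 - 5)/7 + (2*5*4)/7)*(-189) = (2/7 + (⅐)*2 + (⅐)*40)*(-189) = (2/7 + 2/7 + 40/7)*(-189) = (44/7)*(-189) = -1188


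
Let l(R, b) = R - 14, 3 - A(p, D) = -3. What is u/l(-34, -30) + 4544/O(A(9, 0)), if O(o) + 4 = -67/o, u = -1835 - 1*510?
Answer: -1095277/4368 ≈ -250.75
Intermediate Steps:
A(p, D) = 6 (A(p, D) = 3 - 1*(-3) = 3 + 3 = 6)
u = -2345 (u = -1835 - 510 = -2345)
l(R, b) = -14 + R
O(o) = -4 - 67/o
u/l(-34, -30) + 4544/O(A(9, 0)) = -2345/(-14 - 34) + 4544/(-4 - 67/6) = -2345/(-48) + 4544/(-4 - 67*1/6) = -2345*(-1/48) + 4544/(-4 - 67/6) = 2345/48 + 4544/(-91/6) = 2345/48 + 4544*(-6/91) = 2345/48 - 27264/91 = -1095277/4368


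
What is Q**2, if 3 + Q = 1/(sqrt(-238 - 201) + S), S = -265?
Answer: (4776*sqrt(439) + 629665*I)/(2*(265*sqrt(439) + 34893*I)) ≈ 9.0225 + 0.0017813*I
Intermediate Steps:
Q = -3 + 1/(-265 + I*sqrt(439)) (Q = -3 + 1/(sqrt(-238 - 201) - 265) = -3 + 1/(sqrt(-439) - 265) = -3 + 1/(I*sqrt(439) - 265) = -3 + 1/(-265 + I*sqrt(439)) ≈ -3.0037 - 0.00029651*I)
Q**2 = (-212257/70664 - I*sqrt(439)/70664)**2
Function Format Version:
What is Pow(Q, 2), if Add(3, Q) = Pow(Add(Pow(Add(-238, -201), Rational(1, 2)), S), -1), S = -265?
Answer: Mul(Rational(1, 2), Pow(Add(Mul(265, Pow(439, Rational(1, 2))), Mul(34893, I)), -1), Add(Mul(4776, Pow(439, Rational(1, 2))), Mul(629665, I))) ≈ Add(9.0225, Mul(0.0017813, I))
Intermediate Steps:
Q = Add(-3, Pow(Add(-265, Mul(I, Pow(439, Rational(1, 2)))), -1)) (Q = Add(-3, Pow(Add(Pow(Add(-238, -201), Rational(1, 2)), -265), -1)) = Add(-3, Pow(Add(Pow(-439, Rational(1, 2)), -265), -1)) = Add(-3, Pow(Add(Mul(I, Pow(439, Rational(1, 2))), -265), -1)) = Add(-3, Pow(Add(-265, Mul(I, Pow(439, Rational(1, 2)))), -1)) ≈ Add(-3.0037, Mul(-0.00029651, I)))
Pow(Q, 2) = Pow(Add(Rational(-212257, 70664), Mul(Rational(-1, 70664), I, Pow(439, Rational(1, 2)))), 2)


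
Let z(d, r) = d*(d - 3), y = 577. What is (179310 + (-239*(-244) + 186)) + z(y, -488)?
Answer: 569010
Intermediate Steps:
z(d, r) = d*(-3 + d)
(179310 + (-239*(-244) + 186)) + z(y, -488) = (179310 + (-239*(-244) + 186)) + 577*(-3 + 577) = (179310 + (58316 + 186)) + 577*574 = (179310 + 58502) + 331198 = 237812 + 331198 = 569010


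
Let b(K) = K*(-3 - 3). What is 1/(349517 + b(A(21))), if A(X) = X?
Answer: 1/349391 ≈ 2.8621e-6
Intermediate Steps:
b(K) = -6*K (b(K) = K*(-6) = -6*K)
1/(349517 + b(A(21))) = 1/(349517 - 6*21) = 1/(349517 - 126) = 1/349391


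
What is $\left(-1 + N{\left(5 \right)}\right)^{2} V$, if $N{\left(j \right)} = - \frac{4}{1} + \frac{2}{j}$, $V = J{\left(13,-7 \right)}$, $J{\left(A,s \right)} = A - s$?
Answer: $\frac{2116}{5} \approx 423.2$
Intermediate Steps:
$V = 20$ ($V = 13 - -7 = 13 + 7 = 20$)
$N{\left(j \right)} = -4 + \frac{2}{j}$ ($N{\left(j \right)} = \left(-4\right) 1 + \frac{2}{j} = -4 + \frac{2}{j}$)
$\left(-1 + N{\left(5 \right)}\right)^{2} V = \left(-1 - \left(4 - \frac{2}{5}\right)\right)^{2} \cdot 20 = \left(-1 + \left(-4 + 2 \cdot \frac{1}{5}\right)\right)^{2} \cdot 20 = \left(-1 + \left(-4 + \frac{2}{5}\right)\right)^{2} \cdot 20 = \left(-1 - \frac{18}{5}\right)^{2} \cdot 20 = \left(- \frac{23}{5}\right)^{2} \cdot 20 = \frac{529}{25} \cdot 20 = \frac{2116}{5}$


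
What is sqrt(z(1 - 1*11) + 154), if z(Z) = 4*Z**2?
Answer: sqrt(554) ≈ 23.537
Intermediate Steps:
sqrt(z(1 - 1*11) + 154) = sqrt(4*(1 - 1*11)**2 + 154) = sqrt(4*(1 - 11)**2 + 154) = sqrt(4*(-10)**2 + 154) = sqrt(4*100 + 154) = sqrt(400 + 154) = sqrt(554)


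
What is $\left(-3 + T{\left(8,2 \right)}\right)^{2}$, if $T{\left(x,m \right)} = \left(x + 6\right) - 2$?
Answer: $81$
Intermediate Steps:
$T{\left(x,m \right)} = 4 + x$ ($T{\left(x,m \right)} = \left(6 + x\right) - 2 = 4 + x$)
$\left(-3 + T{\left(8,2 \right)}\right)^{2} = \left(-3 + \left(4 + 8\right)\right)^{2} = \left(-3 + 12\right)^{2} = 9^{2} = 81$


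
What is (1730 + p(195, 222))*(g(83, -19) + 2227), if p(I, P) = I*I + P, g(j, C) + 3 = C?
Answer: 88149285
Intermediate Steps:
g(j, C) = -3 + C
p(I, P) = P + I**2 (p(I, P) = I**2 + P = P + I**2)
(1730 + p(195, 222))*(g(83, -19) + 2227) = (1730 + (222 + 195**2))*((-3 - 19) + 2227) = (1730 + (222 + 38025))*(-22 + 2227) = (1730 + 38247)*2205 = 39977*2205 = 88149285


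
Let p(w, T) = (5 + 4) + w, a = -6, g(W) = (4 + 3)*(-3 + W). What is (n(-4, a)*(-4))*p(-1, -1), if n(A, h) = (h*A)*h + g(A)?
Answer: 6176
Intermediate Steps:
g(W) = -21 + 7*W (g(W) = 7*(-3 + W) = -21 + 7*W)
n(A, h) = -21 + 7*A + A*h² (n(A, h) = (h*A)*h + (-21 + 7*A) = (A*h)*h + (-21 + 7*A) = A*h² + (-21 + 7*A) = -21 + 7*A + A*h²)
p(w, T) = 9 + w
(n(-4, a)*(-4))*p(-1, -1) = ((-21 + 7*(-4) - 4*(-6)²)*(-4))*(9 - 1) = ((-21 - 28 - 4*36)*(-4))*8 = ((-21 - 28 - 144)*(-4))*8 = -193*(-4)*8 = 772*8 = 6176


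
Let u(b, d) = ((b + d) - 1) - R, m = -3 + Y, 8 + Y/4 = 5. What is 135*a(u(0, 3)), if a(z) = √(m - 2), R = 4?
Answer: 135*I*√17 ≈ 556.62*I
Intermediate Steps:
Y = -12 (Y = -32 + 4*5 = -32 + 20 = -12)
m = -15 (m = -3 - 12 = -15)
u(b, d) = -5 + b + d (u(b, d) = ((b + d) - 1) - 1*4 = (-1 + b + d) - 4 = -5 + b + d)
a(z) = I*√17 (a(z) = √(-15 - 2) = √(-17) = I*√17)
135*a(u(0, 3)) = 135*(I*√17) = 135*I*√17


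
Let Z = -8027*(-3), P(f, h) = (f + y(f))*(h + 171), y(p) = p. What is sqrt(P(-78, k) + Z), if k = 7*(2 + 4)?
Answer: I*sqrt(9147) ≈ 95.64*I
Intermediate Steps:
k = 42 (k = 7*6 = 42)
P(f, h) = 2*f*(171 + h) (P(f, h) = (f + f)*(h + 171) = (2*f)*(171 + h) = 2*f*(171 + h))
Z = 24081
sqrt(P(-78, k) + Z) = sqrt(2*(-78)*(171 + 42) + 24081) = sqrt(2*(-78)*213 + 24081) = sqrt(-33228 + 24081) = sqrt(-9147) = I*sqrt(9147)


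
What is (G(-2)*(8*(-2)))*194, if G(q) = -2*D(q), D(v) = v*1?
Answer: -12416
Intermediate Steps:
D(v) = v
G(q) = -2*q
(G(-2)*(8*(-2)))*194 = ((-2*(-2))*(8*(-2)))*194 = (4*(-16))*194 = -64*194 = -12416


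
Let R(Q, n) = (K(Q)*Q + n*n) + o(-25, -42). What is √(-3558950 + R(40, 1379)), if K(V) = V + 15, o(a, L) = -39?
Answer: 2*I*√413787 ≈ 1286.5*I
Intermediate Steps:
K(V) = 15 + V
R(Q, n) = -39 + n² + Q*(15 + Q) (R(Q, n) = ((15 + Q)*Q + n*n) - 39 = (Q*(15 + Q) + n²) - 39 = (n² + Q*(15 + Q)) - 39 = -39 + n² + Q*(15 + Q))
√(-3558950 + R(40, 1379)) = √(-3558950 + (-39 + 1379² + 40*(15 + 40))) = √(-3558950 + (-39 + 1901641 + 40*55)) = √(-3558950 + (-39 + 1901641 + 2200)) = √(-3558950 + 1903802) = √(-1655148) = 2*I*√413787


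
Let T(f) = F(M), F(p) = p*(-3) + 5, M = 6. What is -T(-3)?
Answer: 13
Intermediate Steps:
F(p) = 5 - 3*p (F(p) = -3*p + 5 = 5 - 3*p)
T(f) = -13 (T(f) = 5 - 3*6 = 5 - 18 = -13)
-T(-3) = -1*(-13) = 13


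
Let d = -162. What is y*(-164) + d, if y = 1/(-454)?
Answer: -36692/227 ≈ -161.64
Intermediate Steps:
y = -1/454 ≈ -0.0022026
y*(-164) + d = -1/454*(-164) - 162 = 82/227 - 162 = -36692/227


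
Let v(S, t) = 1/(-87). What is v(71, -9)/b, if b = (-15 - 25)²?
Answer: -1/139200 ≈ -7.1839e-6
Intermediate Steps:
b = 1600 (b = (-40)² = 1600)
v(S, t) = -1/87
v(71, -9)/b = -1/87/1600 = -1/87*1/1600 = -1/139200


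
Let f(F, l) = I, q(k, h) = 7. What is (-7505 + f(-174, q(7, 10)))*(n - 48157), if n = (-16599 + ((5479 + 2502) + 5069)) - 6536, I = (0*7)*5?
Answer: 437106210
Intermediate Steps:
I = 0 (I = 0*5 = 0)
f(F, l) = 0
n = -10085 (n = (-16599 + (7981 + 5069)) - 6536 = (-16599 + 13050) - 6536 = -3549 - 6536 = -10085)
(-7505 + f(-174, q(7, 10)))*(n - 48157) = (-7505 + 0)*(-10085 - 48157) = -7505*(-58242) = 437106210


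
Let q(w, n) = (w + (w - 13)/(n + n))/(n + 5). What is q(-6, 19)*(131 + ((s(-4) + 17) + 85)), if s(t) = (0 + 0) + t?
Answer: -2977/48 ≈ -62.021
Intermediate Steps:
s(t) = t (s(t) = 0 + t = t)
q(w, n) = (w + (-13 + w)/(2*n))/(5 + n) (q(w, n) = (w + (-13 + w)/((2*n)))/(5 + n) = (w + (-13 + w)*(1/(2*n)))/(5 + n) = (w + (-13 + w)/(2*n))/(5 + n))
q(-6, 19)*(131 + ((s(-4) + 17) + 85)) = ((½)*(-13 - 6 + 2*19*(-6))/(19*(5 + 19)))*(131 + ((-4 + 17) + 85)) = ((½)*(1/19)*(-13 - 6 - 228)/24)*(131 + (13 + 85)) = ((½)*(1/19)*(1/24)*(-247))*(131 + 98) = -13/48*229 = -2977/48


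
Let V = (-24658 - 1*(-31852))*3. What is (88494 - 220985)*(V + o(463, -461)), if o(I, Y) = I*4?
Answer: -3104794094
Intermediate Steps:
o(I, Y) = 4*I
V = 21582 (V = (-24658 + 31852)*3 = 7194*3 = 21582)
(88494 - 220985)*(V + o(463, -461)) = (88494 - 220985)*(21582 + 4*463) = -132491*(21582 + 1852) = -132491*23434 = -3104794094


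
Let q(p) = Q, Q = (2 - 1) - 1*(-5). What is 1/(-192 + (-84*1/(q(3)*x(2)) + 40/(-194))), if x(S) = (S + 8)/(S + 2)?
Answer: -485/95936 ≈ -0.0050555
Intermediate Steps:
Q = 6 (Q = 1 + 5 = 6)
q(p) = 6
x(S) = (8 + S)/(2 + S)
1/(-192 + (-84*1/(q(3)*x(2)) + 40/(-194))) = 1/(-192 + (-84*(2 + 2)/(6*(8 + 2)) + 40/(-194))) = 1/(-192 + (-84/((10/4)*6) + 40*(-1/194))) = 1/(-192 + (-84/(((¼)*10)*6) - 20/97)) = 1/(-192 + (-84/((5/2)*6) - 20/97)) = 1/(-192 + (-84/15 - 20/97)) = 1/(-192 + (-84*1/15 - 20/97)) = 1/(-192 + (-28/5 - 20/97)) = 1/(-192 - 2816/485) = 1/(-95936/485) = -485/95936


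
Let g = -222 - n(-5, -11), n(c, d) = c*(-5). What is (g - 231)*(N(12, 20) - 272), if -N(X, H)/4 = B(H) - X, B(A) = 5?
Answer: 116632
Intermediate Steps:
n(c, d) = -5*c
N(X, H) = -20 + 4*X (N(X, H) = -4*(5 - X) = -20 + 4*X)
g = -247 (g = -222 - (-5)*(-5) = -222 - 1*25 = -222 - 25 = -247)
(g - 231)*(N(12, 20) - 272) = (-247 - 231)*((-20 + 4*12) - 272) = -478*((-20 + 48) - 272) = -478*(28 - 272) = -478*(-244) = 116632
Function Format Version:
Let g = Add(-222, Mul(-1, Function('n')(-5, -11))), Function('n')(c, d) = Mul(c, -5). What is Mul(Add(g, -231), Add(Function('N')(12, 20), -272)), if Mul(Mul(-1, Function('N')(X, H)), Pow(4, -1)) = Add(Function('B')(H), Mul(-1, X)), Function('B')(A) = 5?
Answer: 116632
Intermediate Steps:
Function('n')(c, d) = Mul(-5, c)
Function('N')(X, H) = Add(-20, Mul(4, X)) (Function('N')(X, H) = Mul(-4, Add(5, Mul(-1, X))) = Add(-20, Mul(4, X)))
g = -247 (g = Add(-222, Mul(-1, Mul(-5, -5))) = Add(-222, Mul(-1, 25)) = Add(-222, -25) = -247)
Mul(Add(g, -231), Add(Function('N')(12, 20), -272)) = Mul(Add(-247, -231), Add(Add(-20, Mul(4, 12)), -272)) = Mul(-478, Add(Add(-20, 48), -272)) = Mul(-478, Add(28, -272)) = Mul(-478, -244) = 116632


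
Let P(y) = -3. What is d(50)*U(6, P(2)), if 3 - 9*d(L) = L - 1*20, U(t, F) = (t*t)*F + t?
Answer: 306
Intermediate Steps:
U(t, F) = t + F*t**2 (U(t, F) = t**2*F + t = F*t**2 + t = t + F*t**2)
d(L) = 23/9 - L/9 (d(L) = 1/3 - (L - 1*20)/9 = 1/3 - (L - 20)/9 = 1/3 - (-20 + L)/9 = 1/3 + (20/9 - L/9) = 23/9 - L/9)
d(50)*U(6, P(2)) = (23/9 - 1/9*50)*(6*(1 - 3*6)) = (23/9 - 50/9)*(6*(1 - 18)) = -18*(-17) = -3*(-102) = 306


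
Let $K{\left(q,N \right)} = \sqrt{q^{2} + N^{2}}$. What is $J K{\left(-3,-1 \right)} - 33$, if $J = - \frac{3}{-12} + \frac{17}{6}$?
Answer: $-33 + \frac{37 \sqrt{10}}{12} \approx -23.25$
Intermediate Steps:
$J = \frac{37}{12}$ ($J = \left(-3\right) \left(- \frac{1}{12}\right) + 17 \cdot \frac{1}{6} = \frac{1}{4} + \frac{17}{6} = \frac{37}{12} \approx 3.0833$)
$K{\left(q,N \right)} = \sqrt{N^{2} + q^{2}}$
$J K{\left(-3,-1 \right)} - 33 = \frac{37 \sqrt{\left(-1\right)^{2} + \left(-3\right)^{2}}}{12} - 33 = \frac{37 \sqrt{1 + 9}}{12} - 33 = \frac{37 \sqrt{10}}{12} - 33 = -33 + \frac{37 \sqrt{10}}{12}$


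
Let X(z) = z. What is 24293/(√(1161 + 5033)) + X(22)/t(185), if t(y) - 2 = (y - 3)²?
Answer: 11/16563 + 24293*√6194/6194 ≈ 308.67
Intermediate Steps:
t(y) = 2 + (-3 + y)² (t(y) = 2 + (y - 3)² = 2 + (-3 + y)²)
24293/(√(1161 + 5033)) + X(22)/t(185) = 24293/(√(1161 + 5033)) + 22/(2 + (-3 + 185)²) = 24293/(√6194) + 22/(2 + 182²) = 24293*(√6194/6194) + 22/(2 + 33124) = 24293*√6194/6194 + 22/33126 = 24293*√6194/6194 + 22*(1/33126) = 24293*√6194/6194 + 11/16563 = 11/16563 + 24293*√6194/6194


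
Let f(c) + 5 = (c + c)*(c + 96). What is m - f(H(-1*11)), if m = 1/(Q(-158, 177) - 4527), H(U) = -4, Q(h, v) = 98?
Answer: 3281888/4429 ≈ 741.00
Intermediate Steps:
f(c) = -5 + 2*c*(96 + c) (f(c) = -5 + (c + c)*(c + 96) = -5 + (2*c)*(96 + c) = -5 + 2*c*(96 + c))
m = -1/4429 (m = 1/(98 - 4527) = 1/(-4429) = -1/4429 ≈ -0.00022578)
m - f(H(-1*11)) = -1/4429 - (-5 + 2*(-4)**2 + 192*(-4)) = -1/4429 - (-5 + 2*16 - 768) = -1/4429 - (-5 + 32 - 768) = -1/4429 - 1*(-741) = -1/4429 + 741 = 3281888/4429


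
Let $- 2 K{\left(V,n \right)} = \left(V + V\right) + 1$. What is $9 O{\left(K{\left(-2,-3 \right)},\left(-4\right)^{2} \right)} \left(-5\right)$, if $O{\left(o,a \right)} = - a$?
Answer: $720$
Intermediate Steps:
$K{\left(V,n \right)} = - \frac{1}{2} - V$ ($K{\left(V,n \right)} = - \frac{\left(V + V\right) + 1}{2} = - \frac{2 V + 1}{2} = - \frac{1 + 2 V}{2} = - \frac{1}{2} - V$)
$9 O{\left(K{\left(-2,-3 \right)},\left(-4\right)^{2} \right)} \left(-5\right) = 9 \left(- \left(-4\right)^{2}\right) \left(-5\right) = 9 \left(\left(-1\right) 16\right) \left(-5\right) = 9 \left(-16\right) \left(-5\right) = \left(-144\right) \left(-5\right) = 720$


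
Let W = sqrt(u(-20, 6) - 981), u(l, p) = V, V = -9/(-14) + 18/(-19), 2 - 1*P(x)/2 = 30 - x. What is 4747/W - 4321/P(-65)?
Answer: 4321/186 - 4747*I*sqrt(7714798)/87009 ≈ 23.231 - 151.54*I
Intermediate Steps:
P(x) = -56 + 2*x (P(x) = 4 - 2*(30 - x) = 4 + (-60 + 2*x) = -56 + 2*x)
V = -81/266 (V = -9*(-1/14) + 18*(-1/19) = 9/14 - 18/19 = -81/266 ≈ -0.30451)
u(l, p) = -81/266
W = 3*I*sqrt(7714798)/266 (W = sqrt(-81/266 - 981) = sqrt(-261027/266) = 3*I*sqrt(7714798)/266 ≈ 31.326*I)
4747/W - 4321/P(-65) = 4747/((3*I*sqrt(7714798)/266)) - 4321/(-56 + 2*(-65)) = 4747*(-I*sqrt(7714798)/87009) - 4321/(-56 - 130) = -4747*I*sqrt(7714798)/87009 - 4321/(-186) = -4747*I*sqrt(7714798)/87009 - 4321*(-1/186) = -4747*I*sqrt(7714798)/87009 + 4321/186 = 4321/186 - 4747*I*sqrt(7714798)/87009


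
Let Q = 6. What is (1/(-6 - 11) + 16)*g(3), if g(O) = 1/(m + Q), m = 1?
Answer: 271/119 ≈ 2.2773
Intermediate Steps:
g(O) = ⅐ (g(O) = 1/(1 + 6) = 1/7 = ⅐)
(1/(-6 - 11) + 16)*g(3) = (1/(-6 - 11) + 16)*(⅐) = (1/(-17) + 16)*(⅐) = (-1/17 + 16)*(⅐) = (271/17)*(⅐) = 271/119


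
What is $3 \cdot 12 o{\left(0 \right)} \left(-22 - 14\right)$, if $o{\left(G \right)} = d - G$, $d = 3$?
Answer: $-3888$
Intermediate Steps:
$o{\left(G \right)} = 3 - G$
$3 \cdot 12 o{\left(0 \right)} \left(-22 - 14\right) = 3 \cdot 12 \left(3 - 0\right) \left(-22 - 14\right) = 36 \left(3 + 0\right) \left(-22 - 14\right) = 36 \cdot 3 \left(-36\right) = 108 \left(-36\right) = -3888$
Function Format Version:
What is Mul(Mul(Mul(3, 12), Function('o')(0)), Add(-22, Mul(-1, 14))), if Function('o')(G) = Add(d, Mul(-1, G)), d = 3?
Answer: -3888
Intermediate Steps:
Function('o')(G) = Add(3, Mul(-1, G))
Mul(Mul(Mul(3, 12), Function('o')(0)), Add(-22, Mul(-1, 14))) = Mul(Mul(Mul(3, 12), Add(3, Mul(-1, 0))), Add(-22, Mul(-1, 14))) = Mul(Mul(36, Add(3, 0)), Add(-22, -14)) = Mul(Mul(36, 3), -36) = Mul(108, -36) = -3888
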